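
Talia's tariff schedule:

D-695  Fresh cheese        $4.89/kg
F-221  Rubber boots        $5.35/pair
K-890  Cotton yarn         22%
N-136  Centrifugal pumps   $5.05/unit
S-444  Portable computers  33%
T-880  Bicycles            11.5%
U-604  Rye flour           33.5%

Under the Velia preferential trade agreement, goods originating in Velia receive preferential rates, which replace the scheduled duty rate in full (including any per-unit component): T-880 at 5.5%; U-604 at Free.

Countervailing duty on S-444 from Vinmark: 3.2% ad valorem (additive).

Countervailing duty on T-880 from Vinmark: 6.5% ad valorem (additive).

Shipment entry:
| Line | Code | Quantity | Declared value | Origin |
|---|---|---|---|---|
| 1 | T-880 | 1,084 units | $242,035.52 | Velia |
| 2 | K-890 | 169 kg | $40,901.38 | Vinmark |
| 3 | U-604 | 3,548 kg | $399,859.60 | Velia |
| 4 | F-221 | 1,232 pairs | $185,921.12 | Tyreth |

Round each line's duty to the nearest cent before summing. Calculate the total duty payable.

$28,901.45

Line 1 (T-880, Velia, 1,084 units, $242,035.52):
Base rate for T-880 is 11.5%.
Origin Velia qualifies under the Talia–Velia agreement and T-880 is covered: preferential rate 5.5% applies instead.
The additional-duty order on T-880 targets Vinmark, not Velia; it does not apply.
Duty = $242,035.52 × 5.5% = $13,311.95.
Line 2 (K-890, Vinmark, 169 kg, $40,901.38):
Base rate for K-890 is 22%.
Duty = $40,901.38 × 22% = $8,998.30.
Line 3 (U-604, Velia, 3,548 kg, $399,859.60):
Base rate for U-604 is 33.5%.
Origin Velia qualifies under the Talia–Velia agreement and U-604 is covered: preferential rate Free applies instead.
Duty = $399,859.60 × 0% = $0.00.
Line 4 (F-221, Tyreth, 1,232 pairs, $185,921.12):
Base rate for F-221 is $5.35/pair.
Duty = 1,232 × $5.35 = $6,591.20.
Total = $13,311.95 + $8,998.30 + $0.00 + $6,591.20 = $28,901.45.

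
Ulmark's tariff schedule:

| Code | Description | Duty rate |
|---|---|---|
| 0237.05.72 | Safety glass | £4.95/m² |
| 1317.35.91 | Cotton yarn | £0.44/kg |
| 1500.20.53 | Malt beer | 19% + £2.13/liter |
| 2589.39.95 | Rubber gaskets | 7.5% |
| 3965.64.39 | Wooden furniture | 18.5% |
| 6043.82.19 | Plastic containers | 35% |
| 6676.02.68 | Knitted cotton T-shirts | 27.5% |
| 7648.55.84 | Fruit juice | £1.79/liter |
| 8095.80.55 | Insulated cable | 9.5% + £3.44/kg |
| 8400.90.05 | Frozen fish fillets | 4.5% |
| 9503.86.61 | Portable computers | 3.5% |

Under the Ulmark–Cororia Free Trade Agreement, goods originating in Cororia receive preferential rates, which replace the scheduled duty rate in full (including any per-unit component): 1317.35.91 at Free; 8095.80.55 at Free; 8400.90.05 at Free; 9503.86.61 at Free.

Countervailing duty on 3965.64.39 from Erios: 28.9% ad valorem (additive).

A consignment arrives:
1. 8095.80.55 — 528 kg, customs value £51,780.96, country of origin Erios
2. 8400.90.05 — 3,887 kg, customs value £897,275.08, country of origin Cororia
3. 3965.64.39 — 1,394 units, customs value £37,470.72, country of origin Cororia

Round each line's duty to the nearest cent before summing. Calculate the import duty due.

Line 1 (8095.80.55, Erios, 528 kg, £51,780.96):
Base rate for 8095.80.55 is 9.5% + £3.44/kg.
8095.80.55 has an FTA preferential rate, but origin Erios is not Cororia; base rate stands.
Duty = £51,780.96 × 9.5% + 528 × £3.44 = £6,735.51.
Line 2 (8400.90.05, Cororia, 3,887 kg, £897,275.08):
Base rate for 8400.90.05 is 4.5%.
Origin Cororia qualifies under the Ulmark–Cororia agreement and 8400.90.05 is covered: preferential rate Free applies instead.
Duty = £897,275.08 × 0% = £0.00.
Line 3 (3965.64.39, Cororia, 1,394 units, £37,470.72):
Base rate for 3965.64.39 is 18.5%.
Origin Cororia is the FTA partner but 3965.64.39 is not on the preference list; base rate stands.
The additional-duty order on 3965.64.39 targets Erios, not Cororia; it does not apply.
Duty = £37,470.72 × 18.5% = £6,932.08.
Total = £6,735.51 + £0.00 + £6,932.08 = £13,667.59.

£13,667.59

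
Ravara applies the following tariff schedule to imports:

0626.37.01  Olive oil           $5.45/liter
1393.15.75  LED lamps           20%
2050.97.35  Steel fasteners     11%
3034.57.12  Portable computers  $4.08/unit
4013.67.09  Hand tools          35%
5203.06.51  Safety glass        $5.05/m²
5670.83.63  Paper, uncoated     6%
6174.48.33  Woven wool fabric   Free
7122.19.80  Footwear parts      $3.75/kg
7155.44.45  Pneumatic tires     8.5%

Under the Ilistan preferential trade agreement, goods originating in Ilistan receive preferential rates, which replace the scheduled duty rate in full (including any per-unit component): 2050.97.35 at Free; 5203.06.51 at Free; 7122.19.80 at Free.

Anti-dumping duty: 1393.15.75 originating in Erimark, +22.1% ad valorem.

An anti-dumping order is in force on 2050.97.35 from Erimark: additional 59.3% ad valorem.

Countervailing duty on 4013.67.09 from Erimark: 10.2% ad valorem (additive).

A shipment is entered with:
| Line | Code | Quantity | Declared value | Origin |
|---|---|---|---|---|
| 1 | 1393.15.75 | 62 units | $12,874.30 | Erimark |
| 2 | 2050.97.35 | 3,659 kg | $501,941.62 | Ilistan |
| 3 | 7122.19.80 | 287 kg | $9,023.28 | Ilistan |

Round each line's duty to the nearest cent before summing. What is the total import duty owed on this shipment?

Line 1 (1393.15.75, Erimark, 62 units, $12,874.30):
Base rate for 1393.15.75 is 20%.
Additional duty on 1393.15.75 from Erimark: +22.1%. Applied ad valorem rate: 20% + 22.1% = 42.1%.
Duty = $12,874.30 × 42.1% = $5,420.08.
Line 2 (2050.97.35, Ilistan, 3,659 kg, $501,941.62):
Base rate for 2050.97.35 is 11%.
Origin Ilistan qualifies under the Ravara–Ilistan agreement and 2050.97.35 is covered: preferential rate Free applies instead.
The additional-duty order on 2050.97.35 targets Erimark, not Ilistan; it does not apply.
Duty = $501,941.62 × 0% = $0.00.
Line 3 (7122.19.80, Ilistan, 287 kg, $9,023.28):
Base rate for 7122.19.80 is $3.75/kg.
Origin Ilistan qualifies under the Ravara–Ilistan agreement and 7122.19.80 is covered: preferential rate Free applies instead.
Duty = $9,023.28 × 0% = $0.00.
Total = $5,420.08 + $0.00 + $0.00 = $5,420.08.

$5,420.08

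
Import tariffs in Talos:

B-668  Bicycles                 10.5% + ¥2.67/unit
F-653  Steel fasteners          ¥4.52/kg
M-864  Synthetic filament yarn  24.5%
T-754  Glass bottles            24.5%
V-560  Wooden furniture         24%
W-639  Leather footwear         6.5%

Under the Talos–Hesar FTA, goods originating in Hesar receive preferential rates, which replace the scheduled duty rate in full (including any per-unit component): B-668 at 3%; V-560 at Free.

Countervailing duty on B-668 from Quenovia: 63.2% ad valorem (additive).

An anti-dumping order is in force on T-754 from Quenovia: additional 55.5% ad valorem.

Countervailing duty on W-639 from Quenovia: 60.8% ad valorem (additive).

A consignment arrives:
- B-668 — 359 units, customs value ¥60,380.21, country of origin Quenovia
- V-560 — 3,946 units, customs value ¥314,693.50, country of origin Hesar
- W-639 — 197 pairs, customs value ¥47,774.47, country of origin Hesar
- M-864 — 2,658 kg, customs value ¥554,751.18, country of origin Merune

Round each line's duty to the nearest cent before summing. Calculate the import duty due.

¥184,478.12

Line 1 (B-668, Quenovia, 359 units, ¥60,380.21):
Base rate for B-668 is 10.5% + ¥2.67/unit.
B-668 has an FTA preferential rate, but origin Quenovia is not Hesar; base rate stands.
Additional duty on B-668 from Quenovia: +63.2%. Applied ad valorem rate: 10.5% + 63.2% = 73.7%.
Duty = ¥60,380.21 × 73.7% + 359 × ¥2.67 = ¥45,458.74.
Line 2 (V-560, Hesar, 3,946 units, ¥314,693.50):
Base rate for V-560 is 24%.
Origin Hesar qualifies under the Talos–Hesar agreement and V-560 is covered: preferential rate Free applies instead.
Duty = ¥314,693.50 × 0% = ¥0.00.
Line 3 (W-639, Hesar, 197 pairs, ¥47,774.47):
Base rate for W-639 is 6.5%.
Origin Hesar is the FTA partner but W-639 is not on the preference list; base rate stands.
The additional-duty order on W-639 targets Quenovia, not Hesar; it does not apply.
Duty = ¥47,774.47 × 6.5% = ¥3,105.34.
Line 4 (M-864, Merune, 2,658 kg, ¥554,751.18):
Base rate for M-864 is 24.5%.
Duty = ¥554,751.18 × 24.5% = ¥135,914.04.
Total = ¥45,458.74 + ¥0.00 + ¥3,105.34 + ¥135,914.04 = ¥184,478.12.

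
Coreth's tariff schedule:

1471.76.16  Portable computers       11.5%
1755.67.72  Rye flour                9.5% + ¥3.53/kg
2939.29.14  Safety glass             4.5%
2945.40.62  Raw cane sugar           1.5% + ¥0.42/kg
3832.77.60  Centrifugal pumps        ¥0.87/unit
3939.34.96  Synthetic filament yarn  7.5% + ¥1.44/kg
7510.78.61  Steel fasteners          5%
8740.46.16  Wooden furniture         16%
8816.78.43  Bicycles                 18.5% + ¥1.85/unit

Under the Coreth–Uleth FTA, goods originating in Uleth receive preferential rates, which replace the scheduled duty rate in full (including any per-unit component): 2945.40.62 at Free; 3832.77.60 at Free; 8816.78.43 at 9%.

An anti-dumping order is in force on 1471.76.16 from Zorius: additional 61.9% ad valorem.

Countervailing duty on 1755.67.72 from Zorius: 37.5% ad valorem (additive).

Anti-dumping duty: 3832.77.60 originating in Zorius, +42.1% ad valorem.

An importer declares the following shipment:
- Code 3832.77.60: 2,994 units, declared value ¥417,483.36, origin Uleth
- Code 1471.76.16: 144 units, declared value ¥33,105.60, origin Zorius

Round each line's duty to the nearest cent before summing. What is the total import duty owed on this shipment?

¥24,299.51

Line 1 (3832.77.60, Uleth, 2,994 units, ¥417,483.36):
Base rate for 3832.77.60 is ¥0.87/unit.
Origin Uleth qualifies under the Coreth–Uleth agreement and 3832.77.60 is covered: preferential rate Free applies instead.
The additional-duty order on 3832.77.60 targets Zorius, not Uleth; it does not apply.
Duty = ¥417,483.36 × 0% = ¥0.00.
Line 2 (1471.76.16, Zorius, 144 units, ¥33,105.60):
Base rate for 1471.76.16 is 11.5%.
Additional duty on 1471.76.16 from Zorius: +61.9%. Applied ad valorem rate: 11.5% + 61.9% = 73.4%.
Duty = ¥33,105.60 × 73.4% = ¥24,299.51.
Total = ¥0.00 + ¥24,299.51 = ¥24,299.51.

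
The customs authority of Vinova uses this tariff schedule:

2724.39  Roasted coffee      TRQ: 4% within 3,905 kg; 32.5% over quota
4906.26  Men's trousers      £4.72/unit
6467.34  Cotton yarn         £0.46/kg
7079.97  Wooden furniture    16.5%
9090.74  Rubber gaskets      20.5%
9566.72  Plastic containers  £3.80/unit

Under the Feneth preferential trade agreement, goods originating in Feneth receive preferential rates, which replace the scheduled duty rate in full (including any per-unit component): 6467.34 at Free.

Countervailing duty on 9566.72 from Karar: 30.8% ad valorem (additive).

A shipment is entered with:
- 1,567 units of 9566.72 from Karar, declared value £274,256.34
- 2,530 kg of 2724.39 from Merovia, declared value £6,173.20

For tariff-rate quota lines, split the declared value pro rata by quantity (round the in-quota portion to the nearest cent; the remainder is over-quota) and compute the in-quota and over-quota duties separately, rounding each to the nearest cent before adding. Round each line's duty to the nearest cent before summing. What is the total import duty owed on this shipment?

Line 1 (9566.72, Karar, 1,567 units, £274,256.34):
Base rate for 9566.72 is £3.80/unit.
Additional duty on 9566.72 from Karar: +30.8% ad valorem. Applied ad valorem rate = 30.8%.
Duty = £274,256.34 × 30.8% + 1,567 × £3.80 = £90,425.55.
Line 2 (2724.39, Merovia, 2,530 kg, £6,173.20):
Code 2724.39 is under a tariff-rate quota (threshold 3,905 kg). Quantity 2,530 kg is within the quota, so the in-quota rate 4% applies to the full value.
Duty = £6,173.20 × 4% = £246.93.
Total = £90,425.55 + £246.93 = £90,672.48.

£90,672.48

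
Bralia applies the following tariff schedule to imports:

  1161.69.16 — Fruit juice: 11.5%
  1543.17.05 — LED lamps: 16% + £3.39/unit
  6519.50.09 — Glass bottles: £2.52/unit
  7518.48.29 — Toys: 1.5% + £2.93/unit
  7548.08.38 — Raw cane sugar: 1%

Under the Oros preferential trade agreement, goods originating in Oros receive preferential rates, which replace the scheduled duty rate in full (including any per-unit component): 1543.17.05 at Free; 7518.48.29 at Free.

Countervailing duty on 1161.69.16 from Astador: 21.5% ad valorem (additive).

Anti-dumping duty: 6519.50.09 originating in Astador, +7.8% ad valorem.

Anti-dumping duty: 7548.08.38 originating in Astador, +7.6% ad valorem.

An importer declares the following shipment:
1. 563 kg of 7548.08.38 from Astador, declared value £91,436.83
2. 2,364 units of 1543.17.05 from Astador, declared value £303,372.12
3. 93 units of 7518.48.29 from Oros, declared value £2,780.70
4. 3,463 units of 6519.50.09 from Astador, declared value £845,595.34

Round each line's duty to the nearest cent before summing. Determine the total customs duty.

Line 1 (7548.08.38, Astador, 563 kg, £91,436.83):
Base rate for 7548.08.38 is 1%.
Additional duty on 7548.08.38 from Astador: +7.6%. Applied ad valorem rate: 1% + 7.6% = 8.6%.
Duty = £91,436.83 × 8.6% = £7,863.57.
Line 2 (1543.17.05, Astador, 2,364 units, £303,372.12):
Base rate for 1543.17.05 is 16% + £3.39/unit.
1543.17.05 has an FTA preferential rate, but origin Astador is not Oros; base rate stands.
Duty = £303,372.12 × 16% + 2,364 × £3.39 = £56,553.50.
Line 3 (7518.48.29, Oros, 93 units, £2,780.70):
Base rate for 7518.48.29 is 1.5% + £2.93/unit.
Origin Oros qualifies under the Bralia–Oros agreement and 7518.48.29 is covered: preferential rate Free applies instead.
Duty = £2,780.70 × 0% = £0.00.
Line 4 (6519.50.09, Astador, 3,463 units, £845,595.34):
Base rate for 6519.50.09 is £2.52/unit.
Additional duty on 6519.50.09 from Astador: +7.8% ad valorem. Applied ad valorem rate = 7.8%.
Duty = £845,595.34 × 7.8% + 3,463 × £2.52 = £74,683.20.
Total = £7,863.57 + £56,553.50 + £0.00 + £74,683.20 = £139,100.27.

£139,100.27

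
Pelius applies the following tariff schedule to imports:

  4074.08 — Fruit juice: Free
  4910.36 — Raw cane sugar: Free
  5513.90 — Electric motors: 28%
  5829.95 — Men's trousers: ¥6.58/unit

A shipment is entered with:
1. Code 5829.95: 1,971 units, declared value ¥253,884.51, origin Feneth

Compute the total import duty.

¥12,969.18

Line 1 (5829.95, Feneth, 1,971 units, ¥253,884.51):
Base rate for 5829.95 is ¥6.58/unit.
Duty = 1,971 × ¥6.58 = ¥12,969.18.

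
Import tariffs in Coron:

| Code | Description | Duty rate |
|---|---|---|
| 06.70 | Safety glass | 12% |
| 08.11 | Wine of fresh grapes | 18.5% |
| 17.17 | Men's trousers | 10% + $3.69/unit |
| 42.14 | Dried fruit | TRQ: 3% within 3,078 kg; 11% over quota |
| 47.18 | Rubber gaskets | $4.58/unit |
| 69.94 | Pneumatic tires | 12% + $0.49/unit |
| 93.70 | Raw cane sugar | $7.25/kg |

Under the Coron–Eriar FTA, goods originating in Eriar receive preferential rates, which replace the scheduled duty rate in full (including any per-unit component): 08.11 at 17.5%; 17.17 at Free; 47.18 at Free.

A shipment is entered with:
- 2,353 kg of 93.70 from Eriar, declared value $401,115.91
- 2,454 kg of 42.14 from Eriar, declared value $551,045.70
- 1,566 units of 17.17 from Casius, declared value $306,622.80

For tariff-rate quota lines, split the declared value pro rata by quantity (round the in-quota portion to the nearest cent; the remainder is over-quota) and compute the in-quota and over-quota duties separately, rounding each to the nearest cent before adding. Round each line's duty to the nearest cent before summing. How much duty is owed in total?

Line 1 (93.70, Eriar, 2,353 kg, $401,115.91):
Base rate for 93.70 is $7.25/kg.
Origin Eriar is the FTA partner but 93.70 is not on the preference list; base rate stands.
Duty = 2,353 × $7.25 = $17,059.25.
Line 2 (42.14, Eriar, 2,454 kg, $551,045.70):
Code 42.14 is under a tariff-rate quota (threshold 3,078 kg). Quantity 2,454 kg is within the quota, so the in-quota rate 3% applies to the full value.
Duty = $551,045.70 × 3% = $16,531.37.
Line 3 (17.17, Casius, 1,566 units, $306,622.80):
Base rate for 17.17 is 10% + $3.69/unit.
17.17 has an FTA preferential rate, but origin Casius is not Eriar; base rate stands.
Duty = $306,622.80 × 10% + 1,566 × $3.69 = $36,440.82.
Total = $17,059.25 + $16,531.37 + $36,440.82 = $70,031.44.

$70,031.44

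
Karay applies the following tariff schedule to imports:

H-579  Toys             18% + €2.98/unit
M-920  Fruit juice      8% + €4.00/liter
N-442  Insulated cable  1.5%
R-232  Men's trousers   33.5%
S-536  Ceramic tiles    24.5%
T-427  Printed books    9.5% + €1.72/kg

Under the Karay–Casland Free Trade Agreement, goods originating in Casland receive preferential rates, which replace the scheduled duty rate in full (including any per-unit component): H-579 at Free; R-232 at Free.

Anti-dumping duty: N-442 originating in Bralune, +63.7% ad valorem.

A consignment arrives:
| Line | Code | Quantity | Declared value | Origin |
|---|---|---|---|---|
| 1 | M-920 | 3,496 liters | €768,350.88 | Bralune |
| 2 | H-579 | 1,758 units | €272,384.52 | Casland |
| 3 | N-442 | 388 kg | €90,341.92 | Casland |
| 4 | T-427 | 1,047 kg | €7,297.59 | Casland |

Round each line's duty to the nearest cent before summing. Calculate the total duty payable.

Line 1 (M-920, Bralune, 3,496 liters, €768,350.88):
Base rate for M-920 is 8% + €4.00/liter.
Duty = €768,350.88 × 8% + 3,496 × €4.00 = €75,452.07.
Line 2 (H-579, Casland, 1,758 units, €272,384.52):
Base rate for H-579 is 18% + €2.98/unit.
Origin Casland qualifies under the Karay–Casland agreement and H-579 is covered: preferential rate Free applies instead.
Duty = €272,384.52 × 0% = €0.00.
Line 3 (N-442, Casland, 388 kg, €90,341.92):
Base rate for N-442 is 1.5%.
Origin Casland is the FTA partner but N-442 is not on the preference list; base rate stands.
The additional-duty order on N-442 targets Bralune, not Casland; it does not apply.
Duty = €90,341.92 × 1.5% = €1,355.13.
Line 4 (T-427, Casland, 1,047 kg, €7,297.59):
Base rate for T-427 is 9.5% + €1.72/kg.
Origin Casland is the FTA partner but T-427 is not on the preference list; base rate stands.
Duty = €7,297.59 × 9.5% + 1,047 × €1.72 = €2,494.11.
Total = €75,452.07 + €0.00 + €1,355.13 + €2,494.11 = €79,301.31.

€79,301.31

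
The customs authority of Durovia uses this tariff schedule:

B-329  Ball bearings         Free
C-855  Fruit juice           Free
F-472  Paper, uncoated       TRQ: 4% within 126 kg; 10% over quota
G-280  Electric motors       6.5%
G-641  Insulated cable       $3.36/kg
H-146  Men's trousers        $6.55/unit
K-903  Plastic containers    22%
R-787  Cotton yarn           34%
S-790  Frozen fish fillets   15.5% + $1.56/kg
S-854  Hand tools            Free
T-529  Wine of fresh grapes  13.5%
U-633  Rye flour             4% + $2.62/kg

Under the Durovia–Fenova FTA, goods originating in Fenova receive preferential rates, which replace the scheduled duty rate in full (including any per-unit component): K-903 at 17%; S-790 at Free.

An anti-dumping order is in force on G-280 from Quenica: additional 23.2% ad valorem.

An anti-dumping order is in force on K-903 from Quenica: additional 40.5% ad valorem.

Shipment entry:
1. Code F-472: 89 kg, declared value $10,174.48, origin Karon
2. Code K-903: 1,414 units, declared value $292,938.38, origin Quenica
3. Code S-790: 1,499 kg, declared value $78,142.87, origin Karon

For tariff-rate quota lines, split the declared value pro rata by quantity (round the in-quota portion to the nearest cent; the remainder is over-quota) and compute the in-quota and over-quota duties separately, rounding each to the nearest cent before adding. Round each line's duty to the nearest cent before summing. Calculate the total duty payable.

Line 1 (F-472, Karon, 89 kg, $10,174.48):
Code F-472 is under a tariff-rate quota (threshold 126 kg). Quantity 89 kg is within the quota, so the in-quota rate 4% applies to the full value.
Duty = $10,174.48 × 4% = $406.98.
Line 2 (K-903, Quenica, 1,414 units, $292,938.38):
Base rate for K-903 is 22%.
K-903 has an FTA preferential rate, but origin Quenica is not Fenova; base rate stands.
Additional duty on K-903 from Quenica: +40.5%. Applied ad valorem rate: 22% + 40.5% = 62.5%.
Duty = $292,938.38 × 62.5% = $183,086.49.
Line 3 (S-790, Karon, 1,499 kg, $78,142.87):
Base rate for S-790 is 15.5% + $1.56/kg.
S-790 has an FTA preferential rate, but origin Karon is not Fenova; base rate stands.
Duty = $78,142.87 × 15.5% + 1,499 × $1.56 = $14,450.58.
Total = $406.98 + $183,086.49 + $14,450.58 = $197,944.05.

$197,944.05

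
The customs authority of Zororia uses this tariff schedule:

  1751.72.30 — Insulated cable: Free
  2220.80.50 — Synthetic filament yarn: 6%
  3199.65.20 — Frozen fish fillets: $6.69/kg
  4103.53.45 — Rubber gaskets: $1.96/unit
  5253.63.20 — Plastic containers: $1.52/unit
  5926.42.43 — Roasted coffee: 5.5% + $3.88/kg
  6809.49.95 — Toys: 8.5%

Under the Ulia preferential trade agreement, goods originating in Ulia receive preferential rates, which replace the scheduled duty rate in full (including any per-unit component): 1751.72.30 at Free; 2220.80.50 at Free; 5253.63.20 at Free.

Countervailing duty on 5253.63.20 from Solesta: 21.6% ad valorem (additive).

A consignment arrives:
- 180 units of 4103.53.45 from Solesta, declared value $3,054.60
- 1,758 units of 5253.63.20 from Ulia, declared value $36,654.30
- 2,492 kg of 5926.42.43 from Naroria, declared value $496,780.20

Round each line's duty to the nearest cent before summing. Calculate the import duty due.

Line 1 (4103.53.45, Solesta, 180 units, $3,054.60):
Base rate for 4103.53.45 is $1.96/unit.
Duty = 180 × $1.96 = $352.80.
Line 2 (5253.63.20, Ulia, 1,758 units, $36,654.30):
Base rate for 5253.63.20 is $1.52/unit.
Origin Ulia qualifies under the Zororia–Ulia agreement and 5253.63.20 is covered: preferential rate Free applies instead.
The additional-duty order on 5253.63.20 targets Solesta, not Ulia; it does not apply.
Duty = $36,654.30 × 0% = $0.00.
Line 3 (5926.42.43, Naroria, 2,492 kg, $496,780.20):
Base rate for 5926.42.43 is 5.5% + $3.88/kg.
Duty = $496,780.20 × 5.5% + 2,492 × $3.88 = $36,991.87.
Total = $352.80 + $0.00 + $36,991.87 = $37,344.67.

$37,344.67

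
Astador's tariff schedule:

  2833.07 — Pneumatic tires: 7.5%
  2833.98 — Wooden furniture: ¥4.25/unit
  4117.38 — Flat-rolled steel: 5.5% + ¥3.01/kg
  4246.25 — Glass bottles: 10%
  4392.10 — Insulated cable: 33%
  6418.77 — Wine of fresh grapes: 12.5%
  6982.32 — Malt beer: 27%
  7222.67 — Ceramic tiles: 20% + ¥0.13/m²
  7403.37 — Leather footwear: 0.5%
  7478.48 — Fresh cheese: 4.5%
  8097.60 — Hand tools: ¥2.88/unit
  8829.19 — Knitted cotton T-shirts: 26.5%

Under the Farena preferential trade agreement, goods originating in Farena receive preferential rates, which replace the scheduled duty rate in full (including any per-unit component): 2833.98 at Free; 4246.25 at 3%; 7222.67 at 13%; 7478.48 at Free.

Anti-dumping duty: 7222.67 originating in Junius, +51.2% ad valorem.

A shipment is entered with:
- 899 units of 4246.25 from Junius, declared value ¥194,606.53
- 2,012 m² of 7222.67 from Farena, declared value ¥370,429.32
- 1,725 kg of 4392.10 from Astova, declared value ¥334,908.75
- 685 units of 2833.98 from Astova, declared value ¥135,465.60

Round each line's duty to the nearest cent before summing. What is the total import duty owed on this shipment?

¥181,047.60

Line 1 (4246.25, Junius, 899 units, ¥194,606.53):
Base rate for 4246.25 is 10%.
4246.25 has an FTA preferential rate, but origin Junius is not Farena; base rate stands.
Duty = ¥194,606.53 × 10% = ¥19,460.65.
Line 2 (7222.67, Farena, 2,012 m², ¥370,429.32):
Base rate for 7222.67 is 20% + ¥0.13/m².
Origin Farena qualifies under the Astador–Farena agreement and 7222.67 is covered: preferential rate 13% applies instead.
The additional-duty order on 7222.67 targets Junius, not Farena; it does not apply.
Duty = ¥370,429.32 × 13% = ¥48,155.81.
Line 3 (4392.10, Astova, 1,725 kg, ¥334,908.75):
Base rate for 4392.10 is 33%.
Duty = ¥334,908.75 × 33% = ¥110,519.89.
Line 4 (2833.98, Astova, 685 units, ¥135,465.60):
Base rate for 2833.98 is ¥4.25/unit.
2833.98 has an FTA preferential rate, but origin Astova is not Farena; base rate stands.
Duty = 685 × ¥4.25 = ¥2,911.25.
Total = ¥19,460.65 + ¥48,155.81 + ¥110,519.89 + ¥2,911.25 = ¥181,047.60.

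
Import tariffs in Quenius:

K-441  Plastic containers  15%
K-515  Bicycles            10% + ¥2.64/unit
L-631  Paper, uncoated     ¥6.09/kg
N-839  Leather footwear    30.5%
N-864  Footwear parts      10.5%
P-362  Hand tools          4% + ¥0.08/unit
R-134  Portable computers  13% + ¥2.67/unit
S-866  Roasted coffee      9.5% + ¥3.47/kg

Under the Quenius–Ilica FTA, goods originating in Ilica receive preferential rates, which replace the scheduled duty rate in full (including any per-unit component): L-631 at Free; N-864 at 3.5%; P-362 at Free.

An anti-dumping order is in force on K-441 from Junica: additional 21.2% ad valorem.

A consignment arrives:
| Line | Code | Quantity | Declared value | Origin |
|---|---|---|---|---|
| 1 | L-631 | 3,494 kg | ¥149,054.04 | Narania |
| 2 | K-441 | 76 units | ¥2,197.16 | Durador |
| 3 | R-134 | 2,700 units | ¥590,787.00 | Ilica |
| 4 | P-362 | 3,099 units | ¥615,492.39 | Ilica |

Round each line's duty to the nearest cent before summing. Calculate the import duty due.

Line 1 (L-631, Narania, 3,494 kg, ¥149,054.04):
Base rate for L-631 is ¥6.09/kg.
L-631 has an FTA preferential rate, but origin Narania is not Ilica; base rate stands.
Duty = 3,494 × ¥6.09 = ¥21,278.46.
Line 2 (K-441, Durador, 76 units, ¥2,197.16):
Base rate for K-441 is 15%.
The additional-duty order on K-441 targets Junica, not Durador; it does not apply.
Duty = ¥2,197.16 × 15% = ¥329.57.
Line 3 (R-134, Ilica, 2,700 units, ¥590,787.00):
Base rate for R-134 is 13% + ¥2.67/unit.
Origin Ilica is the FTA partner but R-134 is not on the preference list; base rate stands.
Duty = ¥590,787.00 × 13% + 2,700 × ¥2.67 = ¥84,011.31.
Line 4 (P-362, Ilica, 3,099 units, ¥615,492.39):
Base rate for P-362 is 4% + ¥0.08/unit.
Origin Ilica qualifies under the Quenius–Ilica agreement and P-362 is covered: preferential rate Free applies instead.
Duty = ¥615,492.39 × 0% = ¥0.00.
Total = ¥21,278.46 + ¥329.57 + ¥84,011.31 + ¥0.00 = ¥105,619.34.

¥105,619.34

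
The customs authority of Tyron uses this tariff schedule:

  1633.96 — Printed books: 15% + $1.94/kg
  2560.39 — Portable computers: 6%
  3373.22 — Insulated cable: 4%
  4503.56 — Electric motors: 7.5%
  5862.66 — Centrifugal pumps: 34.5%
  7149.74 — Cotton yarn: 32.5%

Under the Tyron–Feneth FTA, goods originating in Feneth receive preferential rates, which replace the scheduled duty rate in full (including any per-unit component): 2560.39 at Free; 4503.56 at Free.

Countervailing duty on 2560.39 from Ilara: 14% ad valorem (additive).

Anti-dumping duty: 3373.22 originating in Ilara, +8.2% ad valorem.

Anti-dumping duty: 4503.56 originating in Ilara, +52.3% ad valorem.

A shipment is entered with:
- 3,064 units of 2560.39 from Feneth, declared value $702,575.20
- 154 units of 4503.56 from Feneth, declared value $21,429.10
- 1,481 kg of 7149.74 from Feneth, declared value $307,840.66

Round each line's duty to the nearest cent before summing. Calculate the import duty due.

$100,048.21

Line 1 (2560.39, Feneth, 3,064 units, $702,575.20):
Base rate for 2560.39 is 6%.
Origin Feneth qualifies under the Tyron–Feneth agreement and 2560.39 is covered: preferential rate Free applies instead.
The additional-duty order on 2560.39 targets Ilara, not Feneth; it does not apply.
Duty = $702,575.20 × 0% = $0.00.
Line 2 (4503.56, Feneth, 154 units, $21,429.10):
Base rate for 4503.56 is 7.5%.
Origin Feneth qualifies under the Tyron–Feneth agreement and 4503.56 is covered: preferential rate Free applies instead.
The additional-duty order on 4503.56 targets Ilara, not Feneth; it does not apply.
Duty = $21,429.10 × 0% = $0.00.
Line 3 (7149.74, Feneth, 1,481 kg, $307,840.66):
Base rate for 7149.74 is 32.5%.
Origin Feneth is the FTA partner but 7149.74 is not on the preference list; base rate stands.
Duty = $307,840.66 × 32.5% = $100,048.21.
Total = $0.00 + $0.00 + $100,048.21 = $100,048.21.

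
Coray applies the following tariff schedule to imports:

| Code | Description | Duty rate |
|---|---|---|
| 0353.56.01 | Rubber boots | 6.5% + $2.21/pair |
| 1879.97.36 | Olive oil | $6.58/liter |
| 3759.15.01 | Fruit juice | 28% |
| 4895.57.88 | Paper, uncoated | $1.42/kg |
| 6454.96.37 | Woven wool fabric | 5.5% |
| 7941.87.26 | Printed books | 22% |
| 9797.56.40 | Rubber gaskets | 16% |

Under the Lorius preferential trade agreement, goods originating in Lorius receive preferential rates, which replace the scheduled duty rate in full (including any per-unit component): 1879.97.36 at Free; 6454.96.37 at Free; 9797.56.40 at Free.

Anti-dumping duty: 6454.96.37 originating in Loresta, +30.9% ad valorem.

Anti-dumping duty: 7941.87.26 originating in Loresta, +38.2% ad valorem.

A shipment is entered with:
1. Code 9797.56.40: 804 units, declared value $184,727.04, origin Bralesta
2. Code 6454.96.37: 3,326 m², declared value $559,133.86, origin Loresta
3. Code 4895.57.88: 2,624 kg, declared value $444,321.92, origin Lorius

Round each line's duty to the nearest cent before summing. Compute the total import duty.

Line 1 (9797.56.40, Bralesta, 804 units, $184,727.04):
Base rate for 9797.56.40 is 16%.
9797.56.40 has an FTA preferential rate, but origin Bralesta is not Lorius; base rate stands.
Duty = $184,727.04 × 16% = $29,556.33.
Line 2 (6454.96.37, Loresta, 3,326 m², $559,133.86):
Base rate for 6454.96.37 is 5.5%.
6454.96.37 has an FTA preferential rate, but origin Loresta is not Lorius; base rate stands.
Additional duty on 6454.96.37 from Loresta: +30.9%. Applied ad valorem rate: 5.5% + 30.9% = 36.4%.
Duty = $559,133.86 × 36.4% = $203,524.73.
Line 3 (4895.57.88, Lorius, 2,624 kg, $444,321.92):
Base rate for 4895.57.88 is $1.42/kg.
Origin Lorius is the FTA partner but 4895.57.88 is not on the preference list; base rate stands.
Duty = 2,624 × $1.42 = $3,726.08.
Total = $29,556.33 + $203,524.73 + $3,726.08 = $236,807.14.

$236,807.14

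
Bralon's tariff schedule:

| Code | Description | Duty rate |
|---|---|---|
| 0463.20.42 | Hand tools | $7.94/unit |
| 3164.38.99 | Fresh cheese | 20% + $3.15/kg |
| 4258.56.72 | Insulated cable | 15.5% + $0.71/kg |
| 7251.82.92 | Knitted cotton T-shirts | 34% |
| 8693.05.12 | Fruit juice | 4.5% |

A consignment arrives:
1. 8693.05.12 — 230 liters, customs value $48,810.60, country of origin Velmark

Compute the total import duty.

$2,196.48

Line 1 (8693.05.12, Velmark, 230 liters, $48,810.60):
Base rate for 8693.05.12 is 4.5%.
Duty = $48,810.60 × 4.5% = $2,196.48.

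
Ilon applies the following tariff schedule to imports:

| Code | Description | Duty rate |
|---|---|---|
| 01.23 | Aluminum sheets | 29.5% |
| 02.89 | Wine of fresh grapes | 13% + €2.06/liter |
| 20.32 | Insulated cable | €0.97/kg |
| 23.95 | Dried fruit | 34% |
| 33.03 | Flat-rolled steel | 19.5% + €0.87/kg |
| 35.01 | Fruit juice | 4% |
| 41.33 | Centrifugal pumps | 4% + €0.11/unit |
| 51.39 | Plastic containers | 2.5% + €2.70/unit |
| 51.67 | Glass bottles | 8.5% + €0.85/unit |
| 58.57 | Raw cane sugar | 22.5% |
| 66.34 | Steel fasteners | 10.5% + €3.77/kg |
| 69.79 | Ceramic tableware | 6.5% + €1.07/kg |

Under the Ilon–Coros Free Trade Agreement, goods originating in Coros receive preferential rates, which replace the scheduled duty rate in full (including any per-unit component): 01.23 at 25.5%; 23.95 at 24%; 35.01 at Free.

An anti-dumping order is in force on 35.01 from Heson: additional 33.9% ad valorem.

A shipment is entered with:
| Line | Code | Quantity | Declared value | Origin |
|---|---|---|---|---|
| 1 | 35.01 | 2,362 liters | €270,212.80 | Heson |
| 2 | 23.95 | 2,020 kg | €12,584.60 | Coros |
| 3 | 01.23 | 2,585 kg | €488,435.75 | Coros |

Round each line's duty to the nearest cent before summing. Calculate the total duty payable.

Line 1 (35.01, Heson, 2,362 liters, €270,212.80):
Base rate for 35.01 is 4%.
35.01 has an FTA preferential rate, but origin Heson is not Coros; base rate stands.
Additional duty on 35.01 from Heson: +33.9%. Applied ad valorem rate: 4% + 33.9% = 37.9%.
Duty = €270,212.80 × 37.9% = €102,410.65.
Line 2 (23.95, Coros, 2,020 kg, €12,584.60):
Base rate for 23.95 is 34%.
Origin Coros qualifies under the Ilon–Coros agreement and 23.95 is covered: preferential rate 24% applies instead.
Duty = €12,584.60 × 24% = €3,020.30.
Line 3 (01.23, Coros, 2,585 kg, €488,435.75):
Base rate for 01.23 is 29.5%.
Origin Coros qualifies under the Ilon–Coros agreement and 01.23 is covered: preferential rate 25.5% applies instead.
Duty = €488,435.75 × 25.5% = €124,551.12.
Total = €102,410.65 + €3,020.30 + €124,551.12 = €229,982.07.

€229,982.07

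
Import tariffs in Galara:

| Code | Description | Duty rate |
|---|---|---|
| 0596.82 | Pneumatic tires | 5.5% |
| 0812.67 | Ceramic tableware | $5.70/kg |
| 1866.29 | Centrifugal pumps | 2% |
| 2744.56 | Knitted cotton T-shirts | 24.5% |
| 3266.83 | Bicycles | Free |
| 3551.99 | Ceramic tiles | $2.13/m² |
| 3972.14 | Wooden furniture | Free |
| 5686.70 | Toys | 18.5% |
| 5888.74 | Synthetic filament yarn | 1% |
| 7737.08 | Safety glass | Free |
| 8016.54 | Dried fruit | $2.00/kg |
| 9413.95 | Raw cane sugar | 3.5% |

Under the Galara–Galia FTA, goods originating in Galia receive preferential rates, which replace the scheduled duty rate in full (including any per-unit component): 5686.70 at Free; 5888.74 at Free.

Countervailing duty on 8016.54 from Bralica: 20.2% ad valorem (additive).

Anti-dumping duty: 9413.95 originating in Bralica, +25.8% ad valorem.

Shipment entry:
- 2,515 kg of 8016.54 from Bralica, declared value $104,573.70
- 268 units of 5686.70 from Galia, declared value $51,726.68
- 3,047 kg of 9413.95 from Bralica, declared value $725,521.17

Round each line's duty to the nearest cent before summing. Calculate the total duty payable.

Line 1 (8016.54, Bralica, 2,515 kg, $104,573.70):
Base rate for 8016.54 is $2.00/kg.
Additional duty on 8016.54 from Bralica: +20.2% ad valorem. Applied ad valorem rate = 20.2%.
Duty = $104,573.70 × 20.2% + 2,515 × $2.00 = $26,153.89.
Line 2 (5686.70, Galia, 268 units, $51,726.68):
Base rate for 5686.70 is 18.5%.
Origin Galia qualifies under the Galara–Galia agreement and 5686.70 is covered: preferential rate Free applies instead.
Duty = $51,726.68 × 0% = $0.00.
Line 3 (9413.95, Bralica, 3,047 kg, $725,521.17):
Base rate for 9413.95 is 3.5%.
Additional duty on 9413.95 from Bralica: +25.8%. Applied ad valorem rate: 3.5% + 25.8% = 29.3%.
Duty = $725,521.17 × 29.3% = $212,577.70.
Total = $26,153.89 + $0.00 + $212,577.70 = $238,731.59.

$238,731.59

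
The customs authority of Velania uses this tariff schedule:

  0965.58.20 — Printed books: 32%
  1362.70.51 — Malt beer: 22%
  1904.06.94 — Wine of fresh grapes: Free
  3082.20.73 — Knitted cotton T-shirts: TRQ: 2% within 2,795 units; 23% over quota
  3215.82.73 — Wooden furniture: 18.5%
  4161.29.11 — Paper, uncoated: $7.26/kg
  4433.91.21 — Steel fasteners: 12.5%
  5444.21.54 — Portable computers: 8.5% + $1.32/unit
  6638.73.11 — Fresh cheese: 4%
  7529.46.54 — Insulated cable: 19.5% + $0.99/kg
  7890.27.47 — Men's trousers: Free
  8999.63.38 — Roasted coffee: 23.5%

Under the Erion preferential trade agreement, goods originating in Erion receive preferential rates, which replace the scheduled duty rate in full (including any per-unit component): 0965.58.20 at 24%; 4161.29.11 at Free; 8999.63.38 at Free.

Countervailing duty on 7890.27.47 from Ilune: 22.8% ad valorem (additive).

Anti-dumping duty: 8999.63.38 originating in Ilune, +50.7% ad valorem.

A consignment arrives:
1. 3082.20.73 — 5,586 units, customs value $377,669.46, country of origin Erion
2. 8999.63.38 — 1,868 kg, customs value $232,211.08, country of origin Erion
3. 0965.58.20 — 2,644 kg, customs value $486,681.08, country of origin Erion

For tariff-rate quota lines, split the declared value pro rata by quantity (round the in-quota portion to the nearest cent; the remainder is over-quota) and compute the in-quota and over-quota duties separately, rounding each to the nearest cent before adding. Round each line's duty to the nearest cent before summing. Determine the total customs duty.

Line 1 (3082.20.73, Erion, 5,586 units, $377,669.46):
Code 3082.20.73 is under a tariff-rate quota (threshold 2,795 units). In-quota: 2,795 units at 2%; over-quota: 2,791 units at 23%.
Pro-rata value split: in-quota = $377,669.46 × 2,795/5,586 = $188,969.95; over-quota = $377,669.46 − $188,969.95 = $188,699.51.
In-quota duty = $188,969.95 × 2% = $3,779.40. Over-quota duty = $188,699.51 × 23% = $43,400.89.
Line duty = $3,779.40 + $43,400.89 = $47,180.29.
Line 2 (8999.63.38, Erion, 1,868 kg, $232,211.08):
Base rate for 8999.63.38 is 23.5%.
Origin Erion qualifies under the Velania–Erion agreement and 8999.63.38 is covered: preferential rate Free applies instead.
The additional-duty order on 8999.63.38 targets Ilune, not Erion; it does not apply.
Duty = $232,211.08 × 0% = $0.00.
Line 3 (0965.58.20, Erion, 2,644 kg, $486,681.08):
Base rate for 0965.58.20 is 32%.
Origin Erion qualifies under the Velania–Erion agreement and 0965.58.20 is covered: preferential rate 24% applies instead.
Duty = $486,681.08 × 24% = $116,803.46.
Total = $47,180.29 + $0.00 + $116,803.46 = $163,983.75.

$163,983.75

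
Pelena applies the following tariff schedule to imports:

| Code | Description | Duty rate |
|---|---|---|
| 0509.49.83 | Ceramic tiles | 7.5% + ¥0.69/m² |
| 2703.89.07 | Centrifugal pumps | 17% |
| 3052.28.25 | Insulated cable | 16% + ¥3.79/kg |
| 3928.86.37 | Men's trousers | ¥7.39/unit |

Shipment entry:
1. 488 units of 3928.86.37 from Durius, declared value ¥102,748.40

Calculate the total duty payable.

¥3,606.32

Line 1 (3928.86.37, Durius, 488 units, ¥102,748.40):
Base rate for 3928.86.37 is ¥7.39/unit.
Duty = 488 × ¥7.39 = ¥3,606.32.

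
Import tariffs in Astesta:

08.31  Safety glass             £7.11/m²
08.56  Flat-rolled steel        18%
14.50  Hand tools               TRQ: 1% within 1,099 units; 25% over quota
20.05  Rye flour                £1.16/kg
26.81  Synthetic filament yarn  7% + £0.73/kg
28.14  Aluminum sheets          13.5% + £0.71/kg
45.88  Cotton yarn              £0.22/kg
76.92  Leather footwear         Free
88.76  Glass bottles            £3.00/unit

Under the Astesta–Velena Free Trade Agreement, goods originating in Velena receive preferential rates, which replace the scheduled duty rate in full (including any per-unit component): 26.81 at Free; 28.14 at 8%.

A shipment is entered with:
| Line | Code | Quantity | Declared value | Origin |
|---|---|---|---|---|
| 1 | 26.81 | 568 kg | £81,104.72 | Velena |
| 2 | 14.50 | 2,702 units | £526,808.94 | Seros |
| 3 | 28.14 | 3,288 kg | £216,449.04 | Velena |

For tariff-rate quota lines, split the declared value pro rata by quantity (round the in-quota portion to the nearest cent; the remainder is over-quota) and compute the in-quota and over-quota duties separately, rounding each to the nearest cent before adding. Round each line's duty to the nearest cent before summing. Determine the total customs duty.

£97,592.87

Line 1 (26.81, Velena, 568 kg, £81,104.72):
Base rate for 26.81 is 7% + £0.73/kg.
Origin Velena qualifies under the Astesta–Velena agreement and 26.81 is covered: preferential rate Free applies instead.
Duty = £81,104.72 × 0% = £0.00.
Line 2 (14.50, Seros, 2,702 units, £526,808.94):
Code 14.50 is under a tariff-rate quota (threshold 1,099 units). In-quota: 1,099 units at 1%; over-quota: 1,603 units at 25%.
Pro-rata value split: in-quota = £526,808.94 × 1,099/2,702 = £214,272.03; over-quota = £526,808.94 − £214,272.03 = £312,536.91.
In-quota duty = £214,272.03 × 1% = £2,142.72. Over-quota duty = £312,536.91 × 25% = £78,134.23.
Line duty = £2,142.72 + £78,134.23 = £80,276.95.
Line 3 (28.14, Velena, 3,288 kg, £216,449.04):
Base rate for 28.14 is 13.5% + £0.71/kg.
Origin Velena qualifies under the Astesta–Velena agreement and 28.14 is covered: preferential rate 8% applies instead.
Duty = £216,449.04 × 8% = £17,315.92.
Total = £0.00 + £80,276.95 + £17,315.92 = £97,592.87.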